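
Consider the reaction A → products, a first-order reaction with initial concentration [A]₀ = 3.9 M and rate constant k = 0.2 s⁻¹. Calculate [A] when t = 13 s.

0.2897 M

Step 1: For a first-order reaction: [A] = [A]₀ × e^(-kt)
Step 2: [A] = 3.9 × e^(-0.2 × 13)
Step 3: [A] = 3.9 × e^(-2.6)
Step 4: [A] = 3.9 × 0.0742736 = 0.2897 M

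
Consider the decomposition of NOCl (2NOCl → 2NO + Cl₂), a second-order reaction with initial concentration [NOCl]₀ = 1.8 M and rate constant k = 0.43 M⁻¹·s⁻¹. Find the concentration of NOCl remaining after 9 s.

0.226 M

Step 1: For a second-order reaction: 1/[NOCl] = 1/[NOCl]₀ + kt
Step 2: 1/[NOCl] = 1/1.8 + 0.43 × 9
Step 3: 1/[NOCl] = 0.5556 + 3.87 = 4.426
Step 4: [NOCl] = 1/4.426 = 0.226 M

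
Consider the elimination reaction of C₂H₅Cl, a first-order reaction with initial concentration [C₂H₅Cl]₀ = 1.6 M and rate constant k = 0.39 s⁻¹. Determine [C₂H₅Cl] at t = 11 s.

0.02193 M

Step 1: For a first-order reaction: [C₂H₅Cl] = [C₂H₅Cl]₀ × e^(-kt)
Step 2: [C₂H₅Cl] = 1.6 × e^(-0.39 × 11)
Step 3: [C₂H₅Cl] = 1.6 × e^(-4.29)
Step 4: [C₂H₅Cl] = 1.6 × 0.0137049 = 0.02193 M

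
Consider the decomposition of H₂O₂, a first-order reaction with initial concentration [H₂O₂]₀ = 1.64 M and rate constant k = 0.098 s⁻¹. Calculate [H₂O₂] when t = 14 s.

0.4159 M

Step 1: For a first-order reaction: [H₂O₂] = [H₂O₂]₀ × e^(-kt)
Step 2: [H₂O₂] = 1.64 × e^(-0.098 × 14)
Step 3: [H₂O₂] = 1.64 × e^(-1.372)
Step 4: [H₂O₂] = 1.64 × 0.253599 = 0.4159 M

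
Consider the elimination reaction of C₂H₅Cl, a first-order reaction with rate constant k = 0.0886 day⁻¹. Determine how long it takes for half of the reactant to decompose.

7.823 day

Step 1: For a first-order reaction, t₁/₂ = ln(2)/k
Step 2: t₁/₂ = ln(2)/0.0886
Step 3: t₁/₂ = 0.6931/0.0886 = 7.823 day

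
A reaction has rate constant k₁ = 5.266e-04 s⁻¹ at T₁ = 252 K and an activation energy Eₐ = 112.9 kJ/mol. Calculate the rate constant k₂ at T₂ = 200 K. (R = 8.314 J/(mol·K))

4.333e-10 s⁻¹

Step 1: Use the two-temperature Arrhenius form: ln(k₂/k₁) = -Eₐ/R × (1/T₂ - 1/T₁)
Step 2: Convert Eₐ to J/mol: 112.9 kJ/mol = 112900 J/mol
Step 3: 1/T₂ - 1/T₁ = 1/200 - 1/252 = 1.031746e-03 K⁻¹
Step 4: ln(k₂/k₁) = -112900/8.314 × 1.031746e-03 = -14.01060
Step 5: k₂ = k₁ × exp(-14.01060) = 5.266e-04 × 8.22761e-07 = 4.333e-10 s⁻¹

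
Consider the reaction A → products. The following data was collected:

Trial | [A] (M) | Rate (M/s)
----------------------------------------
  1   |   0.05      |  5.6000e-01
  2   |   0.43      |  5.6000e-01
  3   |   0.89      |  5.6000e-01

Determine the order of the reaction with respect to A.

zeroth order (0)

Step 1: Compare trials - when concentration changes, rate stays constant.
Step 2: rate₂/rate₁ = 5.6000e-01/5.6000e-01 = 1
Step 3: [A]₂/[A]₁ = 0.43/0.05 = 8.6
Step 4: Since rate ratio ≈ (conc ratio)^0, the reaction is zeroth order.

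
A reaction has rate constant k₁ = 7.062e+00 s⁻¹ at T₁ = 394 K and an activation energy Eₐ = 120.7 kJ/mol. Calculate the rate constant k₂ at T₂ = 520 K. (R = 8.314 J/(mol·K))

5.326e+04 s⁻¹

Step 1: Use the two-temperature Arrhenius form: ln(k₂/k₁) = -Eₐ/R × (1/T₂ - 1/T₁)
Step 2: Convert Eₐ to J/mol: 120.7 kJ/mol = 120700 J/mol
Step 3: 1/T₂ - 1/T₁ = 1/520 - 1/394 = -6.149941e-04 K⁻¹
Step 4: ln(k₂/k₁) = -120700/8.314 × -6.149941e-04 = 8.92829
Step 5: k₂ = k₁ × exp(8.92829) = 7.062e+00 × 7.54236e+03 = 5.326e+04 s⁻¹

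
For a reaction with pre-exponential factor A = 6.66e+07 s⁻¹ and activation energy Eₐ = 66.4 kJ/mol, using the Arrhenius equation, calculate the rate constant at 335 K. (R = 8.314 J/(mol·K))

2.95e-03 s⁻¹

Step 1: Use the Arrhenius equation: k = A × exp(-Eₐ/RT)
Step 2: Convert Eₐ to J/mol: 66.4 kJ/mol = 66400 J/mol
Step 3: Calculate the exponent: -Eₐ/(RT) = -66400/(8.314 × 335) = -23.84038
Step 4: k = 6.66e+07 × exp(-23.84038)
Step 5: k = 6.66e+07 × 4.42848e-11 = 2.9494e-03 s⁻¹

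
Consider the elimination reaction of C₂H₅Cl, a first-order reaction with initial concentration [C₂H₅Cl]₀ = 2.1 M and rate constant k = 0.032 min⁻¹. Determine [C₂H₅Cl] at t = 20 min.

1.107 M

Step 1: For a first-order reaction: [C₂H₅Cl] = [C₂H₅Cl]₀ × e^(-kt)
Step 2: [C₂H₅Cl] = 2.1 × e^(-0.032 × 20)
Step 3: [C₂H₅Cl] = 2.1 × e^(-0.64)
Step 4: [C₂H₅Cl] = 2.1 × 0.527292 = 1.107 M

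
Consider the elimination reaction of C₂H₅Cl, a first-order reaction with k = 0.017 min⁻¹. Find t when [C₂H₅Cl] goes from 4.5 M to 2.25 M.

40.77 min

Step 1: For first-order: t = ln([C₂H₅Cl]₀/[C₂H₅Cl])/k
Step 2: t = ln(4.5/2.25)/0.017
Step 3: t = ln(2)/0.017
Step 4: t = 0.6931/0.017 = 40.77 min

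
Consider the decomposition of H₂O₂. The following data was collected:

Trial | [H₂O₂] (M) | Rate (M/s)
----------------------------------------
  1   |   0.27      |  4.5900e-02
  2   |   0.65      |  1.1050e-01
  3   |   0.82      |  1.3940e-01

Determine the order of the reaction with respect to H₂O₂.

first order (1)

Step 1: Compare trials to find order n where rate₂/rate₁ = ([H₂O₂]₂/[H₂O₂]₁)^n
Step 2: rate₂/rate₁ = 1.1050e-01/4.5900e-02 = 2.407
Step 3: [H₂O₂]₂/[H₂O₂]₁ = 0.65/0.27 = 2.407
Step 4: n = ln(2.407)/ln(2.407) = 1.00 ≈ 1
Step 5: The reaction is first order in H₂O₂.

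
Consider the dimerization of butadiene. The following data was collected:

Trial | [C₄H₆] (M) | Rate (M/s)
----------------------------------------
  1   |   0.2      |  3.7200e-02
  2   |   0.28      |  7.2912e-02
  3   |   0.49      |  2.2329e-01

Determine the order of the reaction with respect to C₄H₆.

second order (2)

Step 1: Compare trials to find order n where rate₂/rate₁ = ([C₄H₆]₂/[C₄H₆]₁)^n
Step 2: rate₂/rate₁ = 7.2912e-02/3.7200e-02 = 1.96
Step 3: [C₄H₆]₂/[C₄H₆]₁ = 0.28/0.2 = 1.4
Step 4: n = ln(1.96)/ln(1.4) = 2.00 ≈ 2
Step 5: The reaction is second order in C₄H₆.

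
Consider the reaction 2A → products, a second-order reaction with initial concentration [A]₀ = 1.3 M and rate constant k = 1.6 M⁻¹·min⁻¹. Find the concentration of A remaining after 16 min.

0.03792 M

Step 1: For a second-order reaction: 1/[A] = 1/[A]₀ + kt
Step 2: 1/[A] = 1/1.3 + 1.6 × 16
Step 3: 1/[A] = 0.7692 + 25.6 = 26.37
Step 4: [A] = 1/26.37 = 0.03792 M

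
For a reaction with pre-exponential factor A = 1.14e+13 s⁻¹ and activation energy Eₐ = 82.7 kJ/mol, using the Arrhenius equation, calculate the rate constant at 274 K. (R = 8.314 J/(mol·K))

1.95e-03 s⁻¹

Step 1: Use the Arrhenius equation: k = A × exp(-Eₐ/RT)
Step 2: Convert Eₐ to J/mol: 82.7 kJ/mol = 82700 J/mol
Step 3: Calculate the exponent: -Eₐ/(RT) = -82700/(8.314 × 274) = -36.30320
Step 4: k = 1.14e+13 × exp(-36.30320)
Step 5: k = 1.14e+13 × 1.71285e-16 = 1.9526e-03 s⁻¹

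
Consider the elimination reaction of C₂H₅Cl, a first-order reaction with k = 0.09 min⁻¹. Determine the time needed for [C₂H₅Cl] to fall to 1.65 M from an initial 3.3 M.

7.702 min

Step 1: For first-order: t = ln([C₂H₅Cl]₀/[C₂H₅Cl])/k
Step 2: t = ln(3.3/1.65)/0.09
Step 3: t = ln(2)/0.09
Step 4: t = 0.6931/0.09 = 7.702 min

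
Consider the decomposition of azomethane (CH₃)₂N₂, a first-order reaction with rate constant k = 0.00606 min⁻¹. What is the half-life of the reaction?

114.4 min

Step 1: For a first-order reaction, t₁/₂ = ln(2)/k
Step 2: t₁/₂ = ln(2)/0.00606
Step 3: t₁/₂ = 0.6931/0.00606 = 114.4 min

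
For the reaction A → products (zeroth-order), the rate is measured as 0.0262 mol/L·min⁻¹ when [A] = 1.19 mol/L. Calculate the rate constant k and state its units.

0.0262 mol/L·min⁻¹

Step 1: For a zeroth-order reaction, rate = k (independent of concentration).
Step 2: k = rate = 0.0262 mol/L·min⁻¹.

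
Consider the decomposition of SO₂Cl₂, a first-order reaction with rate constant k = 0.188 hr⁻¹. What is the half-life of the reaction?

3.687 hr

Step 1: For a first-order reaction, t₁/₂ = ln(2)/k
Step 2: t₁/₂ = ln(2)/0.188
Step 3: t₁/₂ = 0.6931/0.188 = 3.687 hr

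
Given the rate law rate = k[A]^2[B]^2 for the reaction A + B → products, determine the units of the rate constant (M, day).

M⁻³·day⁻¹

Step 1: Overall order = 2 + 2 = 4.
Step 2: rate has units M·day⁻¹; [A]^2[B]^2 has units M^4.
Step 3: k = rate/([A]^2[B]^2), so units of k = M^(1-4)·day⁻¹ = M⁻³·day⁻¹.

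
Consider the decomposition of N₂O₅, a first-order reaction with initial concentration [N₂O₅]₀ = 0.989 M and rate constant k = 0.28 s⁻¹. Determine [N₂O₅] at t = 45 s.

3.335e-06 M

Step 1: For a first-order reaction: [N₂O₅] = [N₂O₅]₀ × e^(-kt)
Step 2: [N₂O₅] = 0.989 × e^(-0.28 × 45)
Step 3: [N₂O₅] = 0.989 × e^(-12.6)
Step 4: [N₂O₅] = 0.989 × 3.37202e-06 = 3.335e-06 M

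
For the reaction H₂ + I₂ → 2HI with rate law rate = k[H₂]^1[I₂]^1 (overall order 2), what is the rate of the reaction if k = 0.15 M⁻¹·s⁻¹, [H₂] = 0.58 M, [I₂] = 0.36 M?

0.03132 M/s

Step 1: The rate law is rate = k[H₂]^1[I₂]^1, overall order = 1+1 = 2
Step 2: Substitute values: rate = 0.15 × (0.58)^1 × (0.36)^1
Step 3: rate = 0.15 × 0.58 × 0.36 = 0.03132 M/s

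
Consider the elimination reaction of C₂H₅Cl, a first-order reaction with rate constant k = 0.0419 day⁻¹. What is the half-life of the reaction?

16.54 day

Step 1: For a first-order reaction, t₁/₂ = ln(2)/k
Step 2: t₁/₂ = ln(2)/0.0419
Step 3: t₁/₂ = 0.6931/0.0419 = 16.54 day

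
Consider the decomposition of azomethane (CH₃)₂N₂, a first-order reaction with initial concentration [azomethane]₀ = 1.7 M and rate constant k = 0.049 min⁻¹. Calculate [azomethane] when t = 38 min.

0.2641 M

Step 1: For a first-order reaction: [azomethane] = [azomethane]₀ × e^(-kt)
Step 2: [azomethane] = 1.7 × e^(-0.049 × 38)
Step 3: [azomethane] = 1.7 × e^(-1.862)
Step 4: [azomethane] = 1.7 × 0.155362 = 0.2641 M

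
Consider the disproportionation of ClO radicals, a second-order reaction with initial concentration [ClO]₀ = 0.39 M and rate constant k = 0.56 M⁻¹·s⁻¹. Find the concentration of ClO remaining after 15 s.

0.09121 M

Step 1: For a second-order reaction: 1/[ClO] = 1/[ClO]₀ + kt
Step 2: 1/[ClO] = 1/0.39 + 0.56 × 15
Step 3: 1/[ClO] = 2.564 + 8.4 = 10.96
Step 4: [ClO] = 1/10.96 = 0.09121 M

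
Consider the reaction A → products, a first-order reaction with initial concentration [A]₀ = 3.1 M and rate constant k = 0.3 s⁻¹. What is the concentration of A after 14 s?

0.04649 M

Step 1: For a first-order reaction: [A] = [A]₀ × e^(-kt)
Step 2: [A] = 3.1 × e^(-0.3 × 14)
Step 3: [A] = 3.1 × e^(-4.2)
Step 4: [A] = 3.1 × 0.0149956 = 0.04649 M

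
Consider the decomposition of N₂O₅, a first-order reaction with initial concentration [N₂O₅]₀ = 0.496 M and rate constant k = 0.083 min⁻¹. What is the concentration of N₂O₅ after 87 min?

0.0003626 M

Step 1: For a first-order reaction: [N₂O₅] = [N₂O₅]₀ × e^(-kt)
Step 2: [N₂O₅] = 0.496 × e^(-0.083 × 87)
Step 3: [N₂O₅] = 0.496 × e^(-7.221)
Step 4: [N₂O₅] = 0.496 × 0.000731071 = 0.0003626 M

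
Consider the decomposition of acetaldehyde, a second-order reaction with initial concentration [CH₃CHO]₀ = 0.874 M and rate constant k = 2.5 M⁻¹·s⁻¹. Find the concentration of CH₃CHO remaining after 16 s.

0.0243 M

Step 1: For a second-order reaction: 1/[CH₃CHO] = 1/[CH₃CHO]₀ + kt
Step 2: 1/[CH₃CHO] = 1/0.874 + 2.5 × 16
Step 3: 1/[CH₃CHO] = 1.144 + 40 = 41.14
Step 4: [CH₃CHO] = 1/41.14 = 0.0243 M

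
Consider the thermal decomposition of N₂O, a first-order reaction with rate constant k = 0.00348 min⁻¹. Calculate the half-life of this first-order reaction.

199.2 min

Step 1: For a first-order reaction, t₁/₂ = ln(2)/k
Step 2: t₁/₂ = ln(2)/0.00348
Step 3: t₁/₂ = 0.6931/0.00348 = 199.2 min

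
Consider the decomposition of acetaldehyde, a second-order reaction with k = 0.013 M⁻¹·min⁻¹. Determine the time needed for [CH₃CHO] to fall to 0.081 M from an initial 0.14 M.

400.2 min

Step 1: For second-order: t = (1/[CH₃CHO] - 1/[CH₃CHO]₀)/k
Step 2: t = (1/0.081 - 1/0.14)/0.013
Step 3: t = (12.35 - 7.143)/0.013
Step 4: t = 5.203/0.013 = 400.2 min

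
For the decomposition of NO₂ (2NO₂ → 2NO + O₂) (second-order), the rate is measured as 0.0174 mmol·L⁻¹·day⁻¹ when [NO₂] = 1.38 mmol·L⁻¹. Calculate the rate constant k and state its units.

0.009137 (mmol·L⁻¹)⁻¹·day⁻¹

Step 1: rate = k[NO₂]^2, so k = rate / [NO₂]^2.
Step 2: k = 0.0174 / (1.38)^2 = 0.0174 / 1.904.
Step 3: k = 0.009137 (mmol·L⁻¹)⁻¹·day⁻¹.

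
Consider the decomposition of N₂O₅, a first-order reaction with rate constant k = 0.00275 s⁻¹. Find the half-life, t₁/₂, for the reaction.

252.1 s

Step 1: For a first-order reaction, t₁/₂ = ln(2)/k
Step 2: t₁/₂ = ln(2)/0.00275
Step 3: t₁/₂ = 0.6931/0.00275 = 252.1 s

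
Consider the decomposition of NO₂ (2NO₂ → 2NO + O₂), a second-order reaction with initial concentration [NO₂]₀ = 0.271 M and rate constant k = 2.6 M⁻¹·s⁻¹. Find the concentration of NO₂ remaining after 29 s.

0.01264 M

Step 1: For a second-order reaction: 1/[NO₂] = 1/[NO₂]₀ + kt
Step 2: 1/[NO₂] = 1/0.271 + 2.6 × 29
Step 3: 1/[NO₂] = 3.69 + 75.4 = 79.09
Step 4: [NO₂] = 1/79.09 = 0.01264 M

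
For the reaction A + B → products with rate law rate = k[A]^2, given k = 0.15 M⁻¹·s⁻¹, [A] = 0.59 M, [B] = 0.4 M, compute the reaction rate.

0.05221 M/s

Step 1: The rate law is rate = k[A]^2
Step 2: Note that the rate does not depend on [B] (zero order in B).
Step 3: rate = 0.15 × (0.59)^2 = 0.052215 M/s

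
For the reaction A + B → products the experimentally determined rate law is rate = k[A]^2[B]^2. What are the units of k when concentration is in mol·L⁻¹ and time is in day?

(mol·L⁻¹)⁻³·day⁻¹

Step 1: Overall order = 2 + 2 = 4.
Step 2: rate has units mol·L⁻¹·day⁻¹; [A]^2[B]^2 has units (mol·L⁻¹)^4.
Step 3: k = rate/([A]^2[B]^2), so units of k = (mol·L⁻¹)^(1-4)·day⁻¹ = (mol·L⁻¹)⁻³·day⁻¹.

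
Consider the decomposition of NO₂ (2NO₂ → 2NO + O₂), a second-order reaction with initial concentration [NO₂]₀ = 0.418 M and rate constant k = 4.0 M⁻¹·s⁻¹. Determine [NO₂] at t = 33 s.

0.007441 M

Step 1: For a second-order reaction: 1/[NO₂] = 1/[NO₂]₀ + kt
Step 2: 1/[NO₂] = 1/0.418 + 4.0 × 33
Step 3: 1/[NO₂] = 2.392 + 132 = 134.4
Step 4: [NO₂] = 1/134.4 = 0.007441 M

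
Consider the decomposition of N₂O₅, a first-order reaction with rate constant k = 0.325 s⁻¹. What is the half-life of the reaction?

2.133 s

Step 1: For a first-order reaction, t₁/₂ = ln(2)/k
Step 2: t₁/₂ = ln(2)/0.325
Step 3: t₁/₂ = 0.6931/0.325 = 2.133 s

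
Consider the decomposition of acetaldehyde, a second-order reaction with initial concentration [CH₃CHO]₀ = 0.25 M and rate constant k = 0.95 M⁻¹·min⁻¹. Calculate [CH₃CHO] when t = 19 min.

0.04535 M

Step 1: For a second-order reaction: 1/[CH₃CHO] = 1/[CH₃CHO]₀ + kt
Step 2: 1/[CH₃CHO] = 1/0.25 + 0.95 × 19
Step 3: 1/[CH₃CHO] = 4 + 18.05 = 22.05
Step 4: [CH₃CHO] = 1/22.05 = 0.04535 M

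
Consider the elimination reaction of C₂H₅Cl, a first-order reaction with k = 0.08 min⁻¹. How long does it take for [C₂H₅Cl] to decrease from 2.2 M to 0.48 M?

19.03 min

Step 1: For first-order: t = ln([C₂H₅Cl]₀/[C₂H₅Cl])/k
Step 2: t = ln(2.2/0.48)/0.08
Step 3: t = ln(4.583)/0.08
Step 4: t = 1.522/0.08 = 19.03 min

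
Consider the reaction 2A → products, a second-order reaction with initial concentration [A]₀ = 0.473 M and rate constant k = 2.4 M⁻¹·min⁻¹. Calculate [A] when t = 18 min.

0.02207 M

Step 1: For a second-order reaction: 1/[A] = 1/[A]₀ + kt
Step 2: 1/[A] = 1/0.473 + 2.4 × 18
Step 3: 1/[A] = 2.114 + 43.2 = 45.31
Step 4: [A] = 1/45.31 = 0.02207 M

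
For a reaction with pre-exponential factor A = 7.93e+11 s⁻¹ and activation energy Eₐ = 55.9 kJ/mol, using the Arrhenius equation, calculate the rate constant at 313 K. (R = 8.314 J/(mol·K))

3.72e+02 s⁻¹

Step 1: Use the Arrhenius equation: k = A × exp(-Eₐ/RT)
Step 2: Convert Eₐ to J/mol: 55.9 kJ/mol = 55900 J/mol
Step 3: Calculate the exponent: -Eₐ/(RT) = -55900/(8.314 × 313) = -21.48115
Step 4: k = 7.93e+11 × exp(-21.48115)
Step 5: k = 7.93e+11 × 4.68657e-10 = 3.7165e+02 s⁻¹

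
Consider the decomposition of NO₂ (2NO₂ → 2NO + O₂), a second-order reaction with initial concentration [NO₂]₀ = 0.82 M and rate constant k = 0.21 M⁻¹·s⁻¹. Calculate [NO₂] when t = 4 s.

0.4856 M

Step 1: For a second-order reaction: 1/[NO₂] = 1/[NO₂]₀ + kt
Step 2: 1/[NO₂] = 1/0.82 + 0.21 × 4
Step 3: 1/[NO₂] = 1.22 + 0.84 = 2.06
Step 4: [NO₂] = 1/2.06 = 0.4856 M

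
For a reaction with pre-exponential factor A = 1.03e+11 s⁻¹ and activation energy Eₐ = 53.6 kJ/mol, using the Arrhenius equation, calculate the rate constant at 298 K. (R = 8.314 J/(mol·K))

4.14e+01 s⁻¹

Step 1: Use the Arrhenius equation: k = A × exp(-Eₐ/RT)
Step 2: Convert Eₐ to J/mol: 53.6 kJ/mol = 53600 J/mol
Step 3: Calculate the exponent: -Eₐ/(RT) = -53600/(8.314 × 298) = -21.63408
Step 4: k = 1.03e+11 × exp(-21.63408)
Step 5: k = 1.03e+11 × 4.02197e-10 = 4.1426e+01 s⁻¹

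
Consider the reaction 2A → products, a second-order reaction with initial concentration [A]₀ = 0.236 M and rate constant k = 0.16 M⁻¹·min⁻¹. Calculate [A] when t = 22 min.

0.1289 M

Step 1: For a second-order reaction: 1/[A] = 1/[A]₀ + kt
Step 2: 1/[A] = 1/0.236 + 0.16 × 22
Step 3: 1/[A] = 4.237 + 3.52 = 7.757
Step 4: [A] = 1/7.757 = 0.1289 M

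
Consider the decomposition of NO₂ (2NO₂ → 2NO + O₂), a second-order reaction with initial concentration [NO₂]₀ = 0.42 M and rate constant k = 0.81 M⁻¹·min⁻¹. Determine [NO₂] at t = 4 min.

0.1779 M

Step 1: For a second-order reaction: 1/[NO₂] = 1/[NO₂]₀ + kt
Step 2: 1/[NO₂] = 1/0.42 + 0.81 × 4
Step 3: 1/[NO₂] = 2.381 + 3.24 = 5.621
Step 4: [NO₂] = 1/5.621 = 0.1779 M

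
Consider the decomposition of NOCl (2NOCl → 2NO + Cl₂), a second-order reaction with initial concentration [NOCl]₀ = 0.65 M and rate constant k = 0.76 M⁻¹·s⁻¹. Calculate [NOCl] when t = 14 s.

0.08211 M

Step 1: For a second-order reaction: 1/[NOCl] = 1/[NOCl]₀ + kt
Step 2: 1/[NOCl] = 1/0.65 + 0.76 × 14
Step 3: 1/[NOCl] = 1.538 + 10.64 = 12.18
Step 4: [NOCl] = 1/12.18 = 0.08211 M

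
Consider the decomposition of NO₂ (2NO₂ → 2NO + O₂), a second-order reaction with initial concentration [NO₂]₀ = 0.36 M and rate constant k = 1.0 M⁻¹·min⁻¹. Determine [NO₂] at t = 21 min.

0.04206 M

Step 1: For a second-order reaction: 1/[NO₂] = 1/[NO₂]₀ + kt
Step 2: 1/[NO₂] = 1/0.36 + 1.0 × 21
Step 3: 1/[NO₂] = 2.778 + 21 = 23.78
Step 4: [NO₂] = 1/23.78 = 0.04206 M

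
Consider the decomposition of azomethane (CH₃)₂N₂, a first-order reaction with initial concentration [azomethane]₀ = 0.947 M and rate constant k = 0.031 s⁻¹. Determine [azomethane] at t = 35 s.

0.32 M

Step 1: For a first-order reaction: [azomethane] = [azomethane]₀ × e^(-kt)
Step 2: [azomethane] = 0.947 × e^(-0.031 × 35)
Step 3: [azomethane] = 0.947 × e^(-1.085)
Step 4: [azomethane] = 0.947 × 0.337902 = 0.32 M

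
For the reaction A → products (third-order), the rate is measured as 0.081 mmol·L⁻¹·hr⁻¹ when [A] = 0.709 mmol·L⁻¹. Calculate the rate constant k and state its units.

0.2273 (mmol·L⁻¹)⁻²·hr⁻¹

Step 1: rate = k[A]^3, so k = rate / [A]^3.
Step 2: k = 0.081 / (0.709)^3 = 0.081 / 0.3564.
Step 3: k = 0.2273 (mmol·L⁻¹)⁻²·hr⁻¹.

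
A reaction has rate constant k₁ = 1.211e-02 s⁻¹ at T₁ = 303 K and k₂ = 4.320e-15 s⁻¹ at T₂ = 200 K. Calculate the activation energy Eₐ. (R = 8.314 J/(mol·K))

140.2 kJ/mol

Step 1: Use the two-temperature Arrhenius form: ln(k₂/k₁) = -Eₐ/R × (1/T₂ - 1/T₁)
Step 2: ln(k₂/k₁) = ln(4.320e-15/1.211e-02) = ln(3.5673e-13) = -28.6618
Step 3: 1/T₂ - 1/T₁ = 1/200 - 1/303 = 1.699670e-03 K⁻¹
Step 4: Eₐ = -R × ln(k₂/k₁) / (1/T₂ - 1/T₁) = -8.314 × -28.6618 / 1.699670e-03
Step 5: Eₐ = 1.4020e+05 J/mol = 140.2 kJ/mol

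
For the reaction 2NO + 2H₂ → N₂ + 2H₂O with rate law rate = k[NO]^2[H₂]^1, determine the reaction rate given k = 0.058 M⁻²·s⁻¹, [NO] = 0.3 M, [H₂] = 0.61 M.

0.003184 M/s

Step 1: The rate law is rate = k[NO]^2[H₂]^1
Step 2: Substitute: rate = 0.058 × (0.3)^2 × (0.61)^1
Step 3: rate = 0.058 × 0.09 × 0.61 = 0.0031842 M/s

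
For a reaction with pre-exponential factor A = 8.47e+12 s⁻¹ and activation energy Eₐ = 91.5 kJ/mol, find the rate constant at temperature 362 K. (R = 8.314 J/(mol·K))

5.30e-01 s⁻¹

Step 1: Use the Arrhenius equation: k = A × exp(-Eₐ/RT)
Step 2: Convert Eₐ to J/mol: 91.5 kJ/mol = 91500 J/mol
Step 3: Calculate the exponent: -Eₐ/(RT) = -91500/(8.314 × 362) = -30.40202
Step 4: k = 8.47e+12 × exp(-30.40202)
Step 5: k = 8.47e+12 × 6.25994e-14 = 5.3022e-01 s⁻¹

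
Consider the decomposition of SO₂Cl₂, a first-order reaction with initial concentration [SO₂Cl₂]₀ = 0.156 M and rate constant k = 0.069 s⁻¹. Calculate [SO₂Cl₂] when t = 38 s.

0.01133 M

Step 1: For a first-order reaction: [SO₂Cl₂] = [SO₂Cl₂]₀ × e^(-kt)
Step 2: [SO₂Cl₂] = 0.156 × e^(-0.069 × 38)
Step 3: [SO₂Cl₂] = 0.156 × e^(-2.622)
Step 4: [SO₂Cl₂] = 0.156 × 0.0726574 = 0.01133 M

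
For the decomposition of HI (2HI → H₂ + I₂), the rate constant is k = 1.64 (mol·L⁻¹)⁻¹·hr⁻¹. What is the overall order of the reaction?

second order (2)

Step 1: The units of k for an nth-order reaction are (concentration)^(1-n)·(time)⁻¹.
Step 2: Here k has units (mol·L⁻¹)⁻¹·hr⁻¹, so the concentration exponent is -1.
Step 3: 1 - n = -1 ⇒ n = 2. The reaction is second order.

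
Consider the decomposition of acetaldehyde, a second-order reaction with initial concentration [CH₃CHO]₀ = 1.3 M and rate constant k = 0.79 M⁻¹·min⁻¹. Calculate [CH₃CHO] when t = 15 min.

0.07924 M

Step 1: For a second-order reaction: 1/[CH₃CHO] = 1/[CH₃CHO]₀ + kt
Step 2: 1/[CH₃CHO] = 1/1.3 + 0.79 × 15
Step 3: 1/[CH₃CHO] = 0.7692 + 11.85 = 12.62
Step 4: [CH₃CHO] = 1/12.62 = 0.07924 M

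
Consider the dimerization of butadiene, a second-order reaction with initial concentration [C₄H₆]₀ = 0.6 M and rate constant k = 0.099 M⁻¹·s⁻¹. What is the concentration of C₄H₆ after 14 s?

0.3276 M

Step 1: For a second-order reaction: 1/[C₄H₆] = 1/[C₄H₆]₀ + kt
Step 2: 1/[C₄H₆] = 1/0.6 + 0.099 × 14
Step 3: 1/[C₄H₆] = 1.667 + 1.386 = 3.053
Step 4: [C₄H₆] = 1/3.053 = 0.3276 M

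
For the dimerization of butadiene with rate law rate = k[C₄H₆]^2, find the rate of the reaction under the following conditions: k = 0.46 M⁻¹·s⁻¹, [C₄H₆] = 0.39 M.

0.06997 M/s

Step 1: Identify the rate law: rate = k[C₄H₆]^2
Step 2: Substitute values: rate = 0.46 × (0.39)^2
Step 3: Calculate: rate = 0.46 × 0.1521 = 0.069966 M/s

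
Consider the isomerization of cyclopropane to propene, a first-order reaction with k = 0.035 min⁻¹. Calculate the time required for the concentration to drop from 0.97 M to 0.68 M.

10.15 min

Step 1: For first-order: t = ln([cyclopropane]₀/[cyclopropane])/k
Step 2: t = ln(0.97/0.68)/0.035
Step 3: t = ln(1.426)/0.035
Step 4: t = 0.3552/0.035 = 10.15 min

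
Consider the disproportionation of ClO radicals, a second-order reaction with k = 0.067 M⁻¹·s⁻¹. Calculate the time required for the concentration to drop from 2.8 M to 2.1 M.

1.777 s

Step 1: For second-order: t = (1/[ClO] - 1/[ClO]₀)/k
Step 2: t = (1/2.1 - 1/2.8)/0.067
Step 3: t = (0.4762 - 0.3571)/0.067
Step 4: t = 0.119/0.067 = 1.777 s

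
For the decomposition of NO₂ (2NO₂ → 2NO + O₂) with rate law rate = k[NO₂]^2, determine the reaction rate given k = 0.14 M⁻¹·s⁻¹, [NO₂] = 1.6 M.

0.3584 M/s

Step 1: Identify the rate law: rate = k[NO₂]^2
Step 2: Substitute values: rate = 0.14 × (1.6)^2
Step 3: Calculate: rate = 0.14 × 2.56 = 0.3584 M/s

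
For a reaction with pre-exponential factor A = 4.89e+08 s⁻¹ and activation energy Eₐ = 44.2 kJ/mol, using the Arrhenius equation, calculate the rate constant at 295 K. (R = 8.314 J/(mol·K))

7.29e+00 s⁻¹

Step 1: Use the Arrhenius equation: k = A × exp(-Eₐ/RT)
Step 2: Convert Eₐ to J/mol: 44.2 kJ/mol = 44200 J/mol
Step 3: Calculate the exponent: -Eₐ/(RT) = -44200/(8.314 × 295) = -18.02147
Step 4: k = 4.89e+08 × exp(-18.02147)
Step 5: k = 4.89e+08 × 1.49065e-08 = 7.2893e+00 s⁻¹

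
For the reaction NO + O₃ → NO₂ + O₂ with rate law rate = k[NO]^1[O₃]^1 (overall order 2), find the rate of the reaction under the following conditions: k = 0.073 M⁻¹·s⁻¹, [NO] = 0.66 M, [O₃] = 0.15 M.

0.007227 M/s

Step 1: The rate law is rate = k[NO]^1[O₃]^1, overall order = 1+1 = 2
Step 2: Substitute values: rate = 0.073 × (0.66)^1 × (0.15)^1
Step 3: rate = 0.073 × 0.66 × 0.15 = 0.007227 M/s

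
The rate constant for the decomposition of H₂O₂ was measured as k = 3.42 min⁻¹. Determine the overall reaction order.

first order (1)

Step 1: The units of k for an nth-order reaction are (concentration)^(1-n)·(time)⁻¹.
Step 2: Here k has units min⁻¹, so the concentration exponent is 0.
Step 3: 1 - n = 0 ⇒ n = 1. The reaction is first order.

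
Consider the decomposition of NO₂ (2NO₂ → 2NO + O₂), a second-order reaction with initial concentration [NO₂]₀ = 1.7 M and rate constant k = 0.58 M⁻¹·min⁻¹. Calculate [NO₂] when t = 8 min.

0.1913 M

Step 1: For a second-order reaction: 1/[NO₂] = 1/[NO₂]₀ + kt
Step 2: 1/[NO₂] = 1/1.7 + 0.58 × 8
Step 3: 1/[NO₂] = 0.5882 + 4.64 = 5.228
Step 4: [NO₂] = 1/5.228 = 0.1913 M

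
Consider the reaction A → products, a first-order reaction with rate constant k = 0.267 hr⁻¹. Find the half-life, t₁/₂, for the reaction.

2.596 hr

Step 1: For a first-order reaction, t₁/₂ = ln(2)/k
Step 2: t₁/₂ = ln(2)/0.267
Step 3: t₁/₂ = 0.6931/0.267 = 2.596 hr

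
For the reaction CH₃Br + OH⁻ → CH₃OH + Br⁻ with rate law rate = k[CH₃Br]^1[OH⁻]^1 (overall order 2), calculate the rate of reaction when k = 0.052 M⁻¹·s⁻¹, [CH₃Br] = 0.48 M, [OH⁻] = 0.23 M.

0.005741 M/s

Step 1: The rate law is rate = k[CH₃Br]^1[OH⁻]^1, overall order = 1+1 = 2
Step 2: Substitute values: rate = 0.052 × (0.48)^1 × (0.23)^1
Step 3: rate = 0.052 × 0.48 × 0.23 = 0.0057408 M/s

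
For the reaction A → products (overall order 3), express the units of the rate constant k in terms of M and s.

M⁻²·s⁻¹

Step 1: For overall order n, rate = k × (concentration)^n.
Step 2: Rate has units M·s⁻¹; concentration term has units M^3.
Step 3: k = rate / (concentration)^n, so units of k = M^(1-3)·s⁻¹ = M⁻²·s⁻¹.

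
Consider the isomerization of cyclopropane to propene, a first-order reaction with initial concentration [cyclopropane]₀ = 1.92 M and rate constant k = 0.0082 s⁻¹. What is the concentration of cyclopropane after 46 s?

1.317 M

Step 1: For a first-order reaction: [cyclopropane] = [cyclopropane]₀ × e^(-kt)
Step 2: [cyclopropane] = 1.92 × e^(-0.0082 × 46)
Step 3: [cyclopropane] = 1.92 × e^(-0.3772)
Step 4: [cyclopropane] = 1.92 × 0.685779 = 1.317 M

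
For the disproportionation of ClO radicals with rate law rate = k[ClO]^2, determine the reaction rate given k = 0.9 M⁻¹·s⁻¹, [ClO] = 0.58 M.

0.3028 M/s

Step 1: Identify the rate law: rate = k[ClO]^2
Step 2: Substitute values: rate = 0.9 × (0.58)^2
Step 3: Calculate: rate = 0.9 × 0.3364 = 0.30276 M/s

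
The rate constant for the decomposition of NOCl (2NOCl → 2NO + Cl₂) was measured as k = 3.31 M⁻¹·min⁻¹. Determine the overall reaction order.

second order (2)

Step 1: The units of k for an nth-order reaction are (concentration)^(1-n)·(time)⁻¹.
Step 2: Here k has units M⁻¹·min⁻¹, so the concentration exponent is -1.
Step 3: 1 - n = -1 ⇒ n = 2. The reaction is second order.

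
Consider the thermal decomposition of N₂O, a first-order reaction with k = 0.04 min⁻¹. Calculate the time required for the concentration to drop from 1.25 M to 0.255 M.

39.74 min

Step 1: For first-order: t = ln([N₂O]₀/[N₂O])/k
Step 2: t = ln(1.25/0.255)/0.04
Step 3: t = ln(4.902)/0.04
Step 4: t = 1.59/0.04 = 39.74 min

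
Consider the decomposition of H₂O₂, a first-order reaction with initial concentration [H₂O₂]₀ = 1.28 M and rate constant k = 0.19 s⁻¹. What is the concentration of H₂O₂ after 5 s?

0.495 M

Step 1: For a first-order reaction: [H₂O₂] = [H₂O₂]₀ × e^(-kt)
Step 2: [H₂O₂] = 1.28 × e^(-0.19 × 5)
Step 3: [H₂O₂] = 1.28 × e^(-0.95)
Step 4: [H₂O₂] = 1.28 × 0.386741 = 0.495 M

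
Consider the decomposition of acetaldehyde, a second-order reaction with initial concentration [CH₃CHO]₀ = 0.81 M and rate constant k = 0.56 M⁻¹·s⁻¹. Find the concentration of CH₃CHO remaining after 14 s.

0.1102 M

Step 1: For a second-order reaction: 1/[CH₃CHO] = 1/[CH₃CHO]₀ + kt
Step 2: 1/[CH₃CHO] = 1/0.81 + 0.56 × 14
Step 3: 1/[CH₃CHO] = 1.235 + 7.84 = 9.075
Step 4: [CH₃CHO] = 1/9.075 = 0.1102 M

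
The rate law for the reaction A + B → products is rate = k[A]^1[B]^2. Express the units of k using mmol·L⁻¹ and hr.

(mmol·L⁻¹)⁻²·hr⁻¹

Step 1: Overall order = 1 + 2 = 3.
Step 2: rate has units mmol·L⁻¹·hr⁻¹; [A]^1[B]^2 has units (mmol·L⁻¹)^3.
Step 3: k = rate/([A]^1[B]^2), so units of k = (mmol·L⁻¹)^(1-3)·hr⁻¹ = (mmol·L⁻¹)⁻²·hr⁻¹.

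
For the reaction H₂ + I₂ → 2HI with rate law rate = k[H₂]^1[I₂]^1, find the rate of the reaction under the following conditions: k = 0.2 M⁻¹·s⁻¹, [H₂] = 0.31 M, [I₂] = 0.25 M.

0.0155 M/s

Step 1: The rate law is rate = k[H₂]^1[I₂]^1
Step 2: Substitute: rate = 0.2 × (0.31)^1 × (0.25)^1
Step 3: rate = 0.2 × 0.31 × 0.25 = 0.0155 M/s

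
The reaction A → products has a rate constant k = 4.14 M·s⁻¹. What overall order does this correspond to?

zeroth order (0)

Step 1: The units of k for an nth-order reaction are (concentration)^(1-n)·(time)⁻¹.
Step 2: Here k has units M·s⁻¹, so the concentration exponent is 1.
Step 3: 1 - n = 1 ⇒ n = 0. The reaction is zeroth order.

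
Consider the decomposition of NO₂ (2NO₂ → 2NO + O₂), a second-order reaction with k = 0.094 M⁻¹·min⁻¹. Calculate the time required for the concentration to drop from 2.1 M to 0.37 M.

23.69 min

Step 1: For second-order: t = (1/[NO₂] - 1/[NO₂]₀)/k
Step 2: t = (1/0.37 - 1/2.1)/0.094
Step 3: t = (2.703 - 0.4762)/0.094
Step 4: t = 2.227/0.094 = 23.69 min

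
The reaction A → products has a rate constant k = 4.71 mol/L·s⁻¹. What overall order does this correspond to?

zeroth order (0)

Step 1: The units of k for an nth-order reaction are (concentration)^(1-n)·(time)⁻¹.
Step 2: Here k has units mol/L·s⁻¹, so the concentration exponent is 1.
Step 3: 1 - n = 1 ⇒ n = 0. The reaction is zeroth order.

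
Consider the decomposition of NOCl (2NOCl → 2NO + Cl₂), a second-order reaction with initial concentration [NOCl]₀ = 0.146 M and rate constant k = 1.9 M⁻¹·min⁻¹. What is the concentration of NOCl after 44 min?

0.01106 M

Step 1: For a second-order reaction: 1/[NOCl] = 1/[NOCl]₀ + kt
Step 2: 1/[NOCl] = 1/0.146 + 1.9 × 44
Step 3: 1/[NOCl] = 6.849 + 83.6 = 90.45
Step 4: [NOCl] = 1/90.45 = 0.01106 M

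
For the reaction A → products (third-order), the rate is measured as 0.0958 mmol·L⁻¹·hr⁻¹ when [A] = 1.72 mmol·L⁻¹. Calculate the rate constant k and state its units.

0.01883 (mmol·L⁻¹)⁻²·hr⁻¹

Step 1: rate = k[A]^3, so k = rate / [A]^3.
Step 2: k = 0.0958 / (1.72)^3 = 0.0958 / 5.088.
Step 3: k = 0.01883 (mmol·L⁻¹)⁻²·hr⁻¹.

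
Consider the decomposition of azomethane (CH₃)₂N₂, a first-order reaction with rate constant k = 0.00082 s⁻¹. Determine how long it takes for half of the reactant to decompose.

845.3 s

Step 1: For a first-order reaction, t₁/₂ = ln(2)/k
Step 2: t₁/₂ = ln(2)/0.00082
Step 3: t₁/₂ = 0.6931/0.00082 = 845.3 s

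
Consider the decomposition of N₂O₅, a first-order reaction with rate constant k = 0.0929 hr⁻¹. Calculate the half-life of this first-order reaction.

7.461 hr

Step 1: For a first-order reaction, t₁/₂ = ln(2)/k
Step 2: t₁/₂ = ln(2)/0.0929
Step 3: t₁/₂ = 0.6931/0.0929 = 7.461 hr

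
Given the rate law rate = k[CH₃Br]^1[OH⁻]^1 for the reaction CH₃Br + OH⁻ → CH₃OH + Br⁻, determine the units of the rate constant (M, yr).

M⁻¹·yr⁻¹

Step 1: Overall order = 1 + 1 = 2.
Step 2: rate has units M·yr⁻¹; [CH₃Br]^1[OH⁻]^1 has units M^2.
Step 3: k = rate/([CH₃Br]^1[OH⁻]^1), so units of k = M^(1-2)·yr⁻¹ = M⁻¹·yr⁻¹.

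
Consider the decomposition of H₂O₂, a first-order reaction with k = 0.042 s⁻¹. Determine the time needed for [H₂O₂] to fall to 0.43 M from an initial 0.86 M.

16.5 s

Step 1: For first-order: t = ln([H₂O₂]₀/[H₂O₂])/k
Step 2: t = ln(0.86/0.43)/0.042
Step 3: t = ln(2)/0.042
Step 4: t = 0.6931/0.042 = 16.5 s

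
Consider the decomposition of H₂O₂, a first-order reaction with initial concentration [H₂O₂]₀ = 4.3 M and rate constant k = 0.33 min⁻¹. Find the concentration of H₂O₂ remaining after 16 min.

0.0219 M

Step 1: For a first-order reaction: [H₂O₂] = [H₂O₂]₀ × e^(-kt)
Step 2: [H₂O₂] = 4.3 × e^(-0.33 × 16)
Step 3: [H₂O₂] = 4.3 × e^(-5.28)
Step 4: [H₂O₂] = 4.3 × 0.00509243 = 0.0219 M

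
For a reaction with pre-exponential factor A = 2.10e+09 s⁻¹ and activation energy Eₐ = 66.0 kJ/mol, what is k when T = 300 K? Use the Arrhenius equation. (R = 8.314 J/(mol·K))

6.76e-03 s⁻¹

Step 1: Use the Arrhenius equation: k = A × exp(-Eₐ/RT)
Step 2: Convert Eₐ to J/mol: 66.0 kJ/mol = 66000 J/mol
Step 3: Calculate the exponent: -Eₐ/(RT) = -66000/(8.314 × 300) = -26.46139
Step 4: k = 2.10e+09 × exp(-26.46139)
Step 5: k = 2.10e+09 × 3.22080e-12 = 6.7637e-03 s⁻¹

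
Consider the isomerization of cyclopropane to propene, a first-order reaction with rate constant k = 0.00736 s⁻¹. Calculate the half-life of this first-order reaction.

94.18 s

Step 1: For a first-order reaction, t₁/₂ = ln(2)/k
Step 2: t₁/₂ = ln(2)/0.00736
Step 3: t₁/₂ = 0.6931/0.00736 = 94.18 s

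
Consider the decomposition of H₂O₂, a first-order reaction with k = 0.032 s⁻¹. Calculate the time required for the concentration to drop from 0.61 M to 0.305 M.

21.66 s

Step 1: For first-order: t = ln([H₂O₂]₀/[H₂O₂])/k
Step 2: t = ln(0.61/0.305)/0.032
Step 3: t = ln(2)/0.032
Step 4: t = 0.6931/0.032 = 21.66 s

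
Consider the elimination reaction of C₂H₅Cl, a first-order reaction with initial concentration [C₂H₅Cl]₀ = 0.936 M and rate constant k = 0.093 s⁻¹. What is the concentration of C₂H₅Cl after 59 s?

0.003875 M

Step 1: For a first-order reaction: [C₂H₅Cl] = [C₂H₅Cl]₀ × e^(-kt)
Step 2: [C₂H₅Cl] = 0.936 × e^(-0.093 × 59)
Step 3: [C₂H₅Cl] = 0.936 × e^(-5.487)
Step 4: [C₂H₅Cl] = 0.936 × 0.00414025 = 0.003875 M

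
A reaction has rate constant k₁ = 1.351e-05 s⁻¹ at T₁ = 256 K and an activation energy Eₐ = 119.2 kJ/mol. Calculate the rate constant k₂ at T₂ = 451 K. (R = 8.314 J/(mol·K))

4.437e+05 s⁻¹

Step 1: Use the two-temperature Arrhenius form: ln(k₂/k₁) = -Eₐ/R × (1/T₂ - 1/T₁)
Step 2: Convert Eₐ to J/mol: 119.2 kJ/mol = 119200 J/mol
Step 3: 1/T₂ - 1/T₁ = 1/451 - 1/256 = -1.688955e-03 K⁻¹
Step 4: ln(k₂/k₁) = -119200/8.314 × -1.688955e-03 = 24.21499
Step 5: k₂ = k₁ × exp(24.21499) = 1.351e-05 × 3.28425e+10 = 4.437e+05 s⁻¹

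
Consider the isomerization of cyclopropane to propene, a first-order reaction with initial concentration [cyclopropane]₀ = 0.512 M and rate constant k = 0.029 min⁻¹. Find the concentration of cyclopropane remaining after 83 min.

0.04612 M

Step 1: For a first-order reaction: [cyclopropane] = [cyclopropane]₀ × e^(-kt)
Step 2: [cyclopropane] = 0.512 × e^(-0.029 × 83)
Step 3: [cyclopropane] = 0.512 × e^(-2.407)
Step 4: [cyclopropane] = 0.512 × 0.0900851 = 0.04612 M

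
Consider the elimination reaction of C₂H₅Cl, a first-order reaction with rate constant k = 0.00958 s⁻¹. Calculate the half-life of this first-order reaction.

72.35 s

Step 1: For a first-order reaction, t₁/₂ = ln(2)/k
Step 2: t₁/₂ = ln(2)/0.00958
Step 3: t₁/₂ = 0.6931/0.00958 = 72.35 s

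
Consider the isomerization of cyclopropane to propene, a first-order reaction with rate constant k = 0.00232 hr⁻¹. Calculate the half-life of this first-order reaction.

298.8 hr

Step 1: For a first-order reaction, t₁/₂ = ln(2)/k
Step 2: t₁/₂ = ln(2)/0.00232
Step 3: t₁/₂ = 0.6931/0.00232 = 298.8 hr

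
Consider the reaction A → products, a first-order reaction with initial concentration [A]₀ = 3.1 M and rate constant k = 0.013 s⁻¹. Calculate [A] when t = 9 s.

2.758 M

Step 1: For a first-order reaction: [A] = [A]₀ × e^(-kt)
Step 2: [A] = 3.1 × e^(-0.013 × 9)
Step 3: [A] = 3.1 × e^(-0.117)
Step 4: [A] = 3.1 × 0.889585 = 2.758 M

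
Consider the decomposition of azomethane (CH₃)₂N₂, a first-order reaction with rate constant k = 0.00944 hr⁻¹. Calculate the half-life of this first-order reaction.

73.43 hr

Step 1: For a first-order reaction, t₁/₂ = ln(2)/k
Step 2: t₁/₂ = ln(2)/0.00944
Step 3: t₁/₂ = 0.6931/0.00944 = 73.43 hr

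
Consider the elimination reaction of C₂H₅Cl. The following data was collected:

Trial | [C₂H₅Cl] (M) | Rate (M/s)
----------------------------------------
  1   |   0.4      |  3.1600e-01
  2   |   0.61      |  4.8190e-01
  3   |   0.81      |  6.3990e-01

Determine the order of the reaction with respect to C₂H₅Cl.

first order (1)

Step 1: Compare trials to find order n where rate₂/rate₁ = ([C₂H₅Cl]₂/[C₂H₅Cl]₁)^n
Step 2: rate₂/rate₁ = 4.8190e-01/3.1600e-01 = 1.525
Step 3: [C₂H₅Cl]₂/[C₂H₅Cl]₁ = 0.61/0.4 = 1.525
Step 4: n = ln(1.525)/ln(1.525) = 1.00 ≈ 1
Step 5: The reaction is first order in C₂H₅Cl.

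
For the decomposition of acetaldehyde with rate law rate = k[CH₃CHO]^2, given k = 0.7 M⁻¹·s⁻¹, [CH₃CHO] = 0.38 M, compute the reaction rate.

0.1011 M/s

Step 1: Identify the rate law: rate = k[CH₃CHO]^2
Step 2: Substitute values: rate = 0.7 × (0.38)^2
Step 3: Calculate: rate = 0.7 × 0.1444 = 0.10108 M/s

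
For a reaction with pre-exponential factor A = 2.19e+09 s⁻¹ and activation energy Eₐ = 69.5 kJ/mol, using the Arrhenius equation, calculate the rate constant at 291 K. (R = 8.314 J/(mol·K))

7.32e-04 s⁻¹

Step 1: Use the Arrhenius equation: k = A × exp(-Eₐ/RT)
Step 2: Convert Eₐ to J/mol: 69.5 kJ/mol = 69500 J/mol
Step 3: Calculate the exponent: -Eₐ/(RT) = -69500/(8.314 × 291) = -28.72644
Step 4: k = 2.19e+09 × exp(-28.72644)
Step 5: k = 2.19e+09 × 3.34400e-13 = 7.3234e-04 s⁻¹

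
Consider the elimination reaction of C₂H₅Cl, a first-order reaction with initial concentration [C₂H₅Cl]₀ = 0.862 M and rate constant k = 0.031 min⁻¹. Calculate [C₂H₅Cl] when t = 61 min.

0.1301 M

Step 1: For a first-order reaction: [C₂H₅Cl] = [C₂H₅Cl]₀ × e^(-kt)
Step 2: [C₂H₅Cl] = 0.862 × e^(-0.031 × 61)
Step 3: [C₂H₅Cl] = 0.862 × e^(-1.891)
Step 4: [C₂H₅Cl] = 0.862 × 0.150921 = 0.1301 M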